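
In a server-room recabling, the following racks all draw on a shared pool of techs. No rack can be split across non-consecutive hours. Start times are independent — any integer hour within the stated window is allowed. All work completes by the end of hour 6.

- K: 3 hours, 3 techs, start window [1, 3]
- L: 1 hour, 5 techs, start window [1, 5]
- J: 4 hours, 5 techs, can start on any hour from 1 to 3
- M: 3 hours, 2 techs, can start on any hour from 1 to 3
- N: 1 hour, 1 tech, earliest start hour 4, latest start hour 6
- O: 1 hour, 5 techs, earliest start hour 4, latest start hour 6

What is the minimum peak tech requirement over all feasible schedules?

10

Early-start (K@1, L@1, J@1, M@1, N@4, O@4) gives peak 15: h1:15  h2:10  h3:10  h4:11  h5:0  h6:0.
Shift J→2, O→5.
Schedule K@1, L@1, J@2, M@1, N@4, O@5: h1:10  h2:10  h3:10  h4:6  h5:10  h6:0 — peak 10.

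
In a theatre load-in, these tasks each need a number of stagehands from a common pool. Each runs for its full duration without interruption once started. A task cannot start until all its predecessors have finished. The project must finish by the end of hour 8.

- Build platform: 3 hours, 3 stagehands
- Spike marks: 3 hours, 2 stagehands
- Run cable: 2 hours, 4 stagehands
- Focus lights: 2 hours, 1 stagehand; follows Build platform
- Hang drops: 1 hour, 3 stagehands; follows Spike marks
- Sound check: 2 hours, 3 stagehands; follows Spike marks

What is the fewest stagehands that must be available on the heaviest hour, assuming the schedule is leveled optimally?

Early-start (Build platform@1, Spike marks@1, Run cable@1, Focus lights@4, Hang drops@4, Sound check@4) gives peak 9: h1:9  h2:9  h3:5  h4:7  h5:4  h6:0  h7:0  h8:0.
Shift Run cable→4, Hang drops→6, Sound check→7.
Schedule Build platform@1, Spike marks@1, Run cable@4, Focus lights@4, Hang drops@6, Sound check@7: h1:5  h2:5  h3:5  h4:5  h5:5  h6:3  h7:3  h8:3 — peak 5.
Total stagehand-hours = 34 over 8 hours ⇒ peak ≥ ⌈34/8⌉ = 5, so 5 is optimal.

5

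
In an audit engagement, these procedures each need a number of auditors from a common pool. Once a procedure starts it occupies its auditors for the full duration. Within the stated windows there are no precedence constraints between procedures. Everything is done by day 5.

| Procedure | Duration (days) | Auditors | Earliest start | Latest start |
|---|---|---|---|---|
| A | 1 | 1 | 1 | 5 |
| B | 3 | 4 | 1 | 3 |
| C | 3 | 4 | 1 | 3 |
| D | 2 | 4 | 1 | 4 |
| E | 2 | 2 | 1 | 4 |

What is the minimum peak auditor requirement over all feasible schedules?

Early-start (A@1, B@1, C@1, D@1, E@1) gives peak 15: d1:15  d2:14  d3:8  d4:0  d5:0.
Shift C→3, D→4.
Schedule A@1, B@1, C@3, D@4, E@1: d1:7  d2:6  d3:8  d4:8  d5:8 — peak 8.
Total auditor-days = 37 over 5 days ⇒ peak ≥ ⌈37/5⌉ = 8, so 8 is optimal.

8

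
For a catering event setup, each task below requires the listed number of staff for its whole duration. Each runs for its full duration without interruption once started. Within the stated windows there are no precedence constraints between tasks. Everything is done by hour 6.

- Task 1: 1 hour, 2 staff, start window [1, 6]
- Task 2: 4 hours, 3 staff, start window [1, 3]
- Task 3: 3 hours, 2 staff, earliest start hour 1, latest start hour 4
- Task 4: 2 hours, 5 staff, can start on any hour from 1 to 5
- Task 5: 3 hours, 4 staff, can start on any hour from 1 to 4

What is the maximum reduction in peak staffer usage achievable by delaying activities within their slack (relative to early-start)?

9

Early-start peak: h1:16  h2:14  h3:9  h4:3  h5:0  h6:0 ⇒ 16.
Leveled (Task 1@3, Task 2@3, Task 3@1, Task 4@1, Task 5@4): h1:7  h2:7  h3:7  h4:7  h5:7  h6:7 ⇒ 7.
Reduction 16 − 7 = 9.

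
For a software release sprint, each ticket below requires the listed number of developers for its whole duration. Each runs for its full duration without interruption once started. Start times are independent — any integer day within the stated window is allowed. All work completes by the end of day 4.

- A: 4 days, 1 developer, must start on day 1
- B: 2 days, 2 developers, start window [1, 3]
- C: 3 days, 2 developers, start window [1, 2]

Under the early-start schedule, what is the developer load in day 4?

1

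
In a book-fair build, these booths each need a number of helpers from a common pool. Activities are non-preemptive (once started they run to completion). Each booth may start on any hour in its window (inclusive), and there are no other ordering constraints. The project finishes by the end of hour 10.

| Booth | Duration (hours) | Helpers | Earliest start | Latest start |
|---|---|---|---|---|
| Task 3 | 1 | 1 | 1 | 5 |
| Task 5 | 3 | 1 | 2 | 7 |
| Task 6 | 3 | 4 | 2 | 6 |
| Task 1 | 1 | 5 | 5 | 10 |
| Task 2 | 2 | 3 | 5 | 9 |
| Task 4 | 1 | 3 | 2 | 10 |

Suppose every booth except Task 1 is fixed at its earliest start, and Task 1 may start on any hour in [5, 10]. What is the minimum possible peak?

Task 1@5: h1:1  h2:8  h3:5  h4:5  h5:8  h6:3  h7:0  h8:0  h9:0  h10:0 → peak 8
Task 1@6: h1:1  h2:8  h3:5  h4:5  h5:3  h6:8  h7:0  h8:0  h9:0  h10:0 → peak 8
Task 1@7: h1:1  h2:8  h3:5  h4:5  h5:3  h6:3  h7:5  h8:0  h9:0  h10:0 → peak 8
Task 1@8: h1:1  h2:8  h3:5  h4:5  h5:3  h6:3  h7:0  h8:5  h9:0  h10:0 → peak 8
Task 1@9: h1:1  h2:8  h3:5  h4:5  h5:3  h6:3  h7:0  h8:0  h9:5  h10:0 → peak 8
Task 1@10: h1:1  h2:8  h3:5  h4:5  h5:3  h6:3  h7:0  h8:0  h9:0  h10:5 → peak 8
Best is Task 1@5, peak 8.

8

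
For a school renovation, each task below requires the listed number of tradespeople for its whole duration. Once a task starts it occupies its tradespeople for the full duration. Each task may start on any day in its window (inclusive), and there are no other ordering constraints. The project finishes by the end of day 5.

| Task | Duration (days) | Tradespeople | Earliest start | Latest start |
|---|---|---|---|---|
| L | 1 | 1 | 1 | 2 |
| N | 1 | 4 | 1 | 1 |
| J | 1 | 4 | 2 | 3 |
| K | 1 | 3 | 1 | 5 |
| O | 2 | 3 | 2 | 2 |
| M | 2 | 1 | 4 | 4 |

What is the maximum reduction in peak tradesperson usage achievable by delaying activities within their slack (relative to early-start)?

Early-start peak: d1:8  d2:7  d3:3  d4:1  d5:1 ⇒ 8.
Leveled (L@1, N@1, J@2, K@3, O@2, M@4): d1:5  d2:7  d3:6  d4:1  d5:1 ⇒ 7.
Reduction 8 − 7 = 1.

1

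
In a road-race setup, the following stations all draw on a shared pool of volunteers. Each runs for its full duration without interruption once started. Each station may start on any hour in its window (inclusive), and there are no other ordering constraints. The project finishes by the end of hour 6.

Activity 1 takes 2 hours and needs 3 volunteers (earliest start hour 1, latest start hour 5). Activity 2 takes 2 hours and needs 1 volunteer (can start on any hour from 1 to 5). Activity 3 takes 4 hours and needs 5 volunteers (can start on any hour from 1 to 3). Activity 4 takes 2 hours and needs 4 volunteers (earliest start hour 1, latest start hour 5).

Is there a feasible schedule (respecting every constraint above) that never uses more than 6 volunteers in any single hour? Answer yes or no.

The minimum achievable peak is 7; 6 < 7, so no feasible schedule stays within the cap.

no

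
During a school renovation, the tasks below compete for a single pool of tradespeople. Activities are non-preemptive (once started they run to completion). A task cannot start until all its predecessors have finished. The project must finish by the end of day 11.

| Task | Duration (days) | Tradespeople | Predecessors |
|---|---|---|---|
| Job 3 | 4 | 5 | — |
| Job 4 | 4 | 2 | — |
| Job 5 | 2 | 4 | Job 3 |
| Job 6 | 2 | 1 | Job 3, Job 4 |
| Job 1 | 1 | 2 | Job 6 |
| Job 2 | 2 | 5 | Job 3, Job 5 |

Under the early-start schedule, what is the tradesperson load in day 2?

At early start, day 2 has: Job 3, Job 4.
Demand: 5 + 2 = 7.

7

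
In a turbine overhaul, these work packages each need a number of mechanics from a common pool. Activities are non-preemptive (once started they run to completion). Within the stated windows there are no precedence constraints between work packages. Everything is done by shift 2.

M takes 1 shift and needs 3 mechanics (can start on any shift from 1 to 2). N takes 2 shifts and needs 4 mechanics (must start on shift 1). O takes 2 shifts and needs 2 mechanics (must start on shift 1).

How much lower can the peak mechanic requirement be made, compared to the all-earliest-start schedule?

Early-start peak: s1:9  s2:6 ⇒ 9.
Leveled (M@1, N@1, O@1): s1:9  s2:6 ⇒ 9.
Reduction 9 − 9 = 0.

0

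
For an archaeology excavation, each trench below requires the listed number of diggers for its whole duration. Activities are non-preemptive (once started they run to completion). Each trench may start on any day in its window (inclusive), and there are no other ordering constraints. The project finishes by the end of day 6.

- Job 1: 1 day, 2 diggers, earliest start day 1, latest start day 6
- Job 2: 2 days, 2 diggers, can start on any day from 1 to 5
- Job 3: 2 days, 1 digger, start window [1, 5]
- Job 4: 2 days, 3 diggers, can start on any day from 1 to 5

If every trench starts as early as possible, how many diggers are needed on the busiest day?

Early-start schedule: Job 1@1, Job 2@1, Job 3@1, Job 4@1.
Load per day: day 1: 8, day 2: 6, day 3: 0, day 4: 0, day 5: 0, day 6: 0.
Peak is 8.

8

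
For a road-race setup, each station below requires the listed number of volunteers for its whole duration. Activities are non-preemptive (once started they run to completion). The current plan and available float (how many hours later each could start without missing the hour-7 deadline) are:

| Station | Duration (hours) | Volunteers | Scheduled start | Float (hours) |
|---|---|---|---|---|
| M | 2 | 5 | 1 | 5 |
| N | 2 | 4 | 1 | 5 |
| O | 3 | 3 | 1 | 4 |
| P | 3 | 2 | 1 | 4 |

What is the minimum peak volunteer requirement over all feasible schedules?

5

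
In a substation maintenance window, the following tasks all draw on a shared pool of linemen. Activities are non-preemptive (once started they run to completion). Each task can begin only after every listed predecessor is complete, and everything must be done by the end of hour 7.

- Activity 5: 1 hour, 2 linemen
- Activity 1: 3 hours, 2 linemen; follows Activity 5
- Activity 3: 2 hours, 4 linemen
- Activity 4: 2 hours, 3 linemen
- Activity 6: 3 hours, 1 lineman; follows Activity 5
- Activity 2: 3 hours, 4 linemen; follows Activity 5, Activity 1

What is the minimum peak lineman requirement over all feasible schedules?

6

Early-start (Activity 5@1, Activity 1@2, Activity 3@1, Activity 4@1, Activity 6@2, Activity 2@5) gives peak 10: h1:9  h2:10  h3:3  h4:3  h5:4  h6:4  h7:4.
Shift Activity 4→3, Activity 6→3.
Schedule Activity 5@1, Activity 1@2, Activity 3@1, Activity 4@3, Activity 6@3, Activity 2@5: h1:6  h2:6  h3:6  h4:6  h5:5  h6:4  h7:4 — peak 6.
Total lineman-hours = 37 over 7 hours ⇒ peak ≥ ⌈37/7⌉ = 6, so 6 is optimal.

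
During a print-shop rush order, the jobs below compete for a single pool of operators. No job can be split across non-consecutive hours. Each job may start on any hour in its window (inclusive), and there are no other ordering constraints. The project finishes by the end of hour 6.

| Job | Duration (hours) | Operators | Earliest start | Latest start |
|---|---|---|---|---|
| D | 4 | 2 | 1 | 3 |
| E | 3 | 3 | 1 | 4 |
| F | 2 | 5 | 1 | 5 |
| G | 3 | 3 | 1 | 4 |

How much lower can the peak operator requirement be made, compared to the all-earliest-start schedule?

5

Early-start peak: h1:13  h2:13  h3:8  h4:2  h5:0  h6:0 ⇒ 13.
Leveled (D@1, E@1, F@4, G@1): h1:8  h2:8  h3:8  h4:7  h5:5  h6:0 ⇒ 8.
Reduction 13 − 8 = 5.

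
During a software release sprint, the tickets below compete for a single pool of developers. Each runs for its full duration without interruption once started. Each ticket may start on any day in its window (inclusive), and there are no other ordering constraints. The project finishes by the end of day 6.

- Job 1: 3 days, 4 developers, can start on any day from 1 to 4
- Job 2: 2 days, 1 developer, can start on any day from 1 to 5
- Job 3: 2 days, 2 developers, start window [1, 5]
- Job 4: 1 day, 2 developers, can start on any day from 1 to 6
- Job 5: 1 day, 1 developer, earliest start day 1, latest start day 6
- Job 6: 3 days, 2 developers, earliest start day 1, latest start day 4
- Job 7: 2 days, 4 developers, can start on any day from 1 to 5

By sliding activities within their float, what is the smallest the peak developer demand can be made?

Early-start (Job 1@1, Job 2@1, Job 3@1, Job 4@1, Job 5@1, Job 6@1, Job 7@1) gives peak 16: d1:16  d2:13  d3:6  d4:0  d5:0  d6:0.
Shift Job 3→3, Job 4→4, Job 6→4, Job 7→5.
Schedule Job 1@1, Job 2@1, Job 3@3, Job 4@4, Job 5@1, Job 6@4, Job 7@5: d1:6  d2:5  d3:6  d4:6  d5:6  d6:6 — peak 6.
Total developer-days = 35 over 6 days ⇒ peak ≥ ⌈35/6⌉ = 6, so 6 is optimal.

6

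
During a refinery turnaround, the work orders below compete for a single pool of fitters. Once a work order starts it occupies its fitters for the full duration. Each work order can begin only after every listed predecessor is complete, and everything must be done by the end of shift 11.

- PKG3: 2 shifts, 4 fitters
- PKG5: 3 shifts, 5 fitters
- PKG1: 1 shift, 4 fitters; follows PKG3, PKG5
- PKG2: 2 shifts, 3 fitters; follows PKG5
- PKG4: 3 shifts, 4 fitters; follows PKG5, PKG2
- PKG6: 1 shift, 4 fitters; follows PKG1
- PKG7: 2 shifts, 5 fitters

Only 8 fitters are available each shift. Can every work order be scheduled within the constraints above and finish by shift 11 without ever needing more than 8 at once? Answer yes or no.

Schedule PKG3@1, PKG5@3, PKG1@6, PKG2@6, PKG4@9, PKG6@9, PKG7@7: s1:4  s2:4  s3:5  s4:5  s5:5  s6:7  s7:8  s8:5  s9:8  s10:4  s11:4 — peak 8 ≤ 8.

yes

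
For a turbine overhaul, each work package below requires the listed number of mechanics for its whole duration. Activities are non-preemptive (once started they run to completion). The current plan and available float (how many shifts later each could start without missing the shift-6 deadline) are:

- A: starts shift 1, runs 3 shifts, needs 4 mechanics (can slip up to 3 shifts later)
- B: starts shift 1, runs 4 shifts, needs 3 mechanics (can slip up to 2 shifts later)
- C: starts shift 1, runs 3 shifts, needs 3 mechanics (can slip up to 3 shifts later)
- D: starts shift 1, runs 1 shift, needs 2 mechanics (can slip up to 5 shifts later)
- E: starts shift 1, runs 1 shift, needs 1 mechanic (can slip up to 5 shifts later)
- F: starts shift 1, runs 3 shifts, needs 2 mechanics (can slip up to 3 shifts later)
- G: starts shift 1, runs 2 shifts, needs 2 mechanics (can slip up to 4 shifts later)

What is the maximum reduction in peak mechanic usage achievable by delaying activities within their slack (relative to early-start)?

Early-start peak: s1:17  s2:14  s3:12  s4:3  s5:0  s6:0 ⇒ 17.
Leveled (A@1, B@3, C@4, D@1, E@2, F@4, G@1): s1:8  s2:7  s3:7  s4:8  s5:8  s6:8 ⇒ 8.
Reduction 17 − 8 = 9.

9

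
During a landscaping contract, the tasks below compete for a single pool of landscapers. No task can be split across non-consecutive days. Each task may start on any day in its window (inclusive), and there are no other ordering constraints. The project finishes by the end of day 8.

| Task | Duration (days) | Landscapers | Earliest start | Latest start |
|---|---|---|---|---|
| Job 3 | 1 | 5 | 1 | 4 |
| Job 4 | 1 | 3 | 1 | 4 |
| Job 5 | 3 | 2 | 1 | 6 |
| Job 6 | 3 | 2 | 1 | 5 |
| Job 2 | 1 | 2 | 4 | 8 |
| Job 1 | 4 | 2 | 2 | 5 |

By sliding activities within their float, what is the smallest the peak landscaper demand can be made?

5

Early-start (Job 3@1, Job 4@1, Job 5@1, Job 6@1, Job 2@4, Job 1@2) gives peak 12: d1:12  d2:6  d3:6  d4:4  d5:2  d6:0  d7:0  d8:0.
Shift Job 4→2, Job 5→2, Job 6→3, Job 2→6, Job 1→5.
Schedule Job 3@1, Job 4@2, Job 5@2, Job 6@3, Job 2@6, Job 1@5: d1:5  d2:5  d3:4  d4:4  d5:4  d6:4  d7:2  d8:2 — peak 5.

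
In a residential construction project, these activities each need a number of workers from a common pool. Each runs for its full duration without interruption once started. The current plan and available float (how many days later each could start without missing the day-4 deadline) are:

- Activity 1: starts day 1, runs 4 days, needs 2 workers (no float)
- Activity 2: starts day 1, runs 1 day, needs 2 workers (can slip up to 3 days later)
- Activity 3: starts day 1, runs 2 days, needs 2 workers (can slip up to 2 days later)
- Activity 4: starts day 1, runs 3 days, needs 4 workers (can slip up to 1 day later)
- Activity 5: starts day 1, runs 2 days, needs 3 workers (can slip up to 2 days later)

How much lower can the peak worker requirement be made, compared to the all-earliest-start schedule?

4

Early-start peak: d1:13  d2:11  d3:6  d4:2 ⇒ 13.
Leveled (Activity 1@1, Activity 2@1, Activity 3@1, Activity 4@2, Activity 5@3): d1:6  d2:8  d3:9  d4:9 ⇒ 9.
Reduction 13 − 9 = 4.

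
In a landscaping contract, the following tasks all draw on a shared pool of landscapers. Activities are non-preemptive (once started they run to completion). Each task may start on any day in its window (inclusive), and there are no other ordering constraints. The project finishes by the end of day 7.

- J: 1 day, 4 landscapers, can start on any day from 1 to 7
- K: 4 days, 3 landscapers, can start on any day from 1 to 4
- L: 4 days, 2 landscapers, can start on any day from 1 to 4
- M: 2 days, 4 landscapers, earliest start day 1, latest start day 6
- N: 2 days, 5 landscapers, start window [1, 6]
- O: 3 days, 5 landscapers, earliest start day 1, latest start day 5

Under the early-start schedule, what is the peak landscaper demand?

Early-start schedule: J@1, K@1, L@1, M@1, N@1, O@1.
Load per day: day 1: 23, day 2: 19, day 3: 10, day 4: 5, day 5: 0, day 6: 0, day 7: 0.
Peak is 23.

23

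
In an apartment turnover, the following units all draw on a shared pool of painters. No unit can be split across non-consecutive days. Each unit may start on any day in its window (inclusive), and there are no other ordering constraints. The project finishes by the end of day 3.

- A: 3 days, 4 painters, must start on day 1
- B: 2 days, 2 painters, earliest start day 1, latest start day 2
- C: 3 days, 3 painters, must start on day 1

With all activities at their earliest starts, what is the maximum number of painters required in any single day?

9

Early-start schedule: A@1, B@1, C@1.
Load per day: day 1: 9, day 2: 9, day 3: 7.
Peak is 9.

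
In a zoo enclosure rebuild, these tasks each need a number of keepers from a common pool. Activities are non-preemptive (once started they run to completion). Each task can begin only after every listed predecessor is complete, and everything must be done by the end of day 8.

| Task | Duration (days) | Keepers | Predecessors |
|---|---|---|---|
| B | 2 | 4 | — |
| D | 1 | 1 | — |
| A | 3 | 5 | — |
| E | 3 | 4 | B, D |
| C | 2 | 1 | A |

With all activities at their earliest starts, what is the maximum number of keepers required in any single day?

10

Early-start schedule: B@1, D@1, A@1, E@3, C@4.
Load per day: day 1: 10, day 2: 9, day 3: 9, day 4: 5, day 5: 5, day 6: 0, day 7: 0, day 8: 0.
Peak is 10.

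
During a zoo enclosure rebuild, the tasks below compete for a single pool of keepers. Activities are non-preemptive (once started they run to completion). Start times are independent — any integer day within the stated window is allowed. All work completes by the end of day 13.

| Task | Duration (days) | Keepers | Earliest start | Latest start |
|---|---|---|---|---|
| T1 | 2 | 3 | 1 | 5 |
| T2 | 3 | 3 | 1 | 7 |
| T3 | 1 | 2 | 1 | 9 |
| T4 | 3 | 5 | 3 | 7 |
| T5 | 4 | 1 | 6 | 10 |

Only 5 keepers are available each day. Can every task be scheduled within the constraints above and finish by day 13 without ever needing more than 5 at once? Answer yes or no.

Schedule T1@1, T2@3, T3@1, T4@6, T5@9: d1:5  d2:3  d3:3  d4:3  d5:3  d6:5  d7:5  d8:5  d9:1  d10:1  d11:1  d12:1  d13:0 — peak 5 ≤ 5.

yes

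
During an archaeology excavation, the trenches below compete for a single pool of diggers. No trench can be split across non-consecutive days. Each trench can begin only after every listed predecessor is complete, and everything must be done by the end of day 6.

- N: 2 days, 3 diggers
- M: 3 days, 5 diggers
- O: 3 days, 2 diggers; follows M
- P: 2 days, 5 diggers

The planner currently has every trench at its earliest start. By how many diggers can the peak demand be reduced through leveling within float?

Early-start peak: d1:13  d2:13  d3:5  d4:2  d5:2  d6:2 ⇒ 13.
Leveled (N@1, M@1, O@4, P@4): d1:8  d2:8  d3:5  d4:7  d5:7  d6:2 ⇒ 8.
Reduction 13 − 8 = 5.

5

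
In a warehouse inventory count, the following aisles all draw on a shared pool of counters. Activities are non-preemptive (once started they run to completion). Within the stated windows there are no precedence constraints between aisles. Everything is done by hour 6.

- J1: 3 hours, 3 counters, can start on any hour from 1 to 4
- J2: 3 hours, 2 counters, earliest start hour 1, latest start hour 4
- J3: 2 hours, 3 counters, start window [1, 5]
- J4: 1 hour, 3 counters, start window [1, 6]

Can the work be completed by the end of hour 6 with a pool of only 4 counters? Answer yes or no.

no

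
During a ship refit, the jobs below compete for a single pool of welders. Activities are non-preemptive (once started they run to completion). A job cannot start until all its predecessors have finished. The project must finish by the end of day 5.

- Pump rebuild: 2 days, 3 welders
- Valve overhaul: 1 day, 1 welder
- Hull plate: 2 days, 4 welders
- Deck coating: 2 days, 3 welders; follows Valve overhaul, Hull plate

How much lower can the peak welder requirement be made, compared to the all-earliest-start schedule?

2

Early-start peak: d1:8  d2:7  d3:3  d4:3  d5:0 ⇒ 8.
Leveled (Pump rebuild@3, Valve overhaul@1, Hull plate@1, Deck coating@3): d1:5  d2:4  d3:6  d4:6  d5:0 ⇒ 6.
Reduction 8 − 6 = 2.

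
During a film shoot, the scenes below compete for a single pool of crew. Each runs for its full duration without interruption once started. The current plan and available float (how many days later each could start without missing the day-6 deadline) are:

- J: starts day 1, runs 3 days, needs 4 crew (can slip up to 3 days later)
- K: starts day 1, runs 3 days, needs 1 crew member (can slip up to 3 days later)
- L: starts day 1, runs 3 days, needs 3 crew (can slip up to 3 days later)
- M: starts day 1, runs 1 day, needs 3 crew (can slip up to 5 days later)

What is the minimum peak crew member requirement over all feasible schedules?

6

Early-start (J@1, K@1, L@1, M@1) gives peak 11: d1:11  d2:8  d3:8  d4:0  d5:0  d6:0.
Shift L→4, M→4.
Schedule J@1, K@1, L@4, M@4: d1:5  d2:5  d3:5  d4:6  d5:3  d6:3 — peak 6.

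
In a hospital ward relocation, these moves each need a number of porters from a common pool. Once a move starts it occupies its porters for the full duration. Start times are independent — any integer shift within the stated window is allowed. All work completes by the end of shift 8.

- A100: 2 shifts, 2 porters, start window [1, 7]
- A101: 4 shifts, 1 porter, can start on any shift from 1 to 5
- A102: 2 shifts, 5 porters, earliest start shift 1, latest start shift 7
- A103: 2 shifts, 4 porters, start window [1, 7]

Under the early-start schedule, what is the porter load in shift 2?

At early start, shift 2 has: A100, A101, A102, A103.
Demand: 2 + 1 + 5 + 4 = 12.

12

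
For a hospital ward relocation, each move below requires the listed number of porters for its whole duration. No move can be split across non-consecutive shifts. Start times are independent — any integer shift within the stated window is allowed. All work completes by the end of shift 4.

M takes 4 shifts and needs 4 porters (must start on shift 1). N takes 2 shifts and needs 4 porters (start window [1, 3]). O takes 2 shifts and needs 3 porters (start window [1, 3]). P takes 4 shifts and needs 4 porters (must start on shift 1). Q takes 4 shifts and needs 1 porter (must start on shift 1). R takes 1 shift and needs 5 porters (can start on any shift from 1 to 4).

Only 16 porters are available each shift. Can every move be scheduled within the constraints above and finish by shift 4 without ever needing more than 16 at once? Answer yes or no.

Schedule M@1, N@1, O@1, P@1, Q@1, R@3: s1:16  s2:16  s3:14  s4:9 — peak 16 ≤ 16.

yes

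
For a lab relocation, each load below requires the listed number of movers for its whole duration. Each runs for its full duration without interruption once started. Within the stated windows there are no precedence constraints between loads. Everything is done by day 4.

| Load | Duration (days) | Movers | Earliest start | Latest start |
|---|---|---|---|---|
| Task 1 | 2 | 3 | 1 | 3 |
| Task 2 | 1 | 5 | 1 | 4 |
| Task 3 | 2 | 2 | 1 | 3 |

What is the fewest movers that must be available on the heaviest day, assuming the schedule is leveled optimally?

Early-start (Task 1@1, Task 2@1, Task 3@1) gives peak 10: d1:10  d2:5  d3:0  d4:0.
Shift Task 2→3.
Schedule Task 1@1, Task 2@3, Task 3@1: d1:5  d2:5  d3:5  d4:0 — peak 5.

5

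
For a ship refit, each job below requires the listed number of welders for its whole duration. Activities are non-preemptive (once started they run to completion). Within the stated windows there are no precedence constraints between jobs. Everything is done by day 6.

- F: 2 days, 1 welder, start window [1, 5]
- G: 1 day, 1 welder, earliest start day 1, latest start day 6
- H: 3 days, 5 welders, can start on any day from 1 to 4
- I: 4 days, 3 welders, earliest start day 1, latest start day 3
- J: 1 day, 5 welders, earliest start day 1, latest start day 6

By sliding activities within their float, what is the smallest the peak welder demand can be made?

8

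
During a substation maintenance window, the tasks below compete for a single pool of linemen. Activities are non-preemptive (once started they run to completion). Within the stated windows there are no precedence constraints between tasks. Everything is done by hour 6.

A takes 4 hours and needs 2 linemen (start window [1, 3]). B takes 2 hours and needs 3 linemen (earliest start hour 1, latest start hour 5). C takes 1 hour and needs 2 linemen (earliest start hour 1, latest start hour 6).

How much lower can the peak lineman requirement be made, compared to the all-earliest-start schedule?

3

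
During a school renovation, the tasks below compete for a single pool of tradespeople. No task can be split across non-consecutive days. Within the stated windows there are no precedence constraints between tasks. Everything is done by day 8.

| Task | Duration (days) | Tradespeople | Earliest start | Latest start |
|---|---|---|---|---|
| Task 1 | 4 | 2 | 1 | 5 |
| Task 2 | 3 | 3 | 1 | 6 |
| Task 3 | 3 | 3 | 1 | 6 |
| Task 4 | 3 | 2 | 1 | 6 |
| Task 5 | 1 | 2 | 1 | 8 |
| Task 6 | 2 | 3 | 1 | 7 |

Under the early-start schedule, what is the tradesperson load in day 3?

At early start, day 3 has: Task 1, Task 2, Task 3, Task 4.
Demand: 2 + 3 + 3 + 2 = 10.

10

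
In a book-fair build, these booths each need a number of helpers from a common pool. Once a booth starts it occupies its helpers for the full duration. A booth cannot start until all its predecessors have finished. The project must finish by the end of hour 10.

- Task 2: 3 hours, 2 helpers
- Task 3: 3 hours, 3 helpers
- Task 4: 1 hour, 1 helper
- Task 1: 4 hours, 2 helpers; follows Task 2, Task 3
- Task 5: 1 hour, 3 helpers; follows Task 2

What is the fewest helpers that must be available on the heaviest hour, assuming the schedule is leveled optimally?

5

Early-start (Task 2@1, Task 3@1, Task 4@1, Task 1@4, Task 5@4) gives peak 6: h1:6  h2:5  h3:5  h4:5  h5:2  h6:2  h7:2  h8:0  h9:0  h10:0.
Shift Task 4→4, Task 5→5.
Schedule Task 2@1, Task 3@1, Task 4@4, Task 1@4, Task 5@5: h1:5  h2:5  h3:5  h4:3  h5:5  h6:2  h7:2  h8:0  h9:0  h10:0 — peak 5.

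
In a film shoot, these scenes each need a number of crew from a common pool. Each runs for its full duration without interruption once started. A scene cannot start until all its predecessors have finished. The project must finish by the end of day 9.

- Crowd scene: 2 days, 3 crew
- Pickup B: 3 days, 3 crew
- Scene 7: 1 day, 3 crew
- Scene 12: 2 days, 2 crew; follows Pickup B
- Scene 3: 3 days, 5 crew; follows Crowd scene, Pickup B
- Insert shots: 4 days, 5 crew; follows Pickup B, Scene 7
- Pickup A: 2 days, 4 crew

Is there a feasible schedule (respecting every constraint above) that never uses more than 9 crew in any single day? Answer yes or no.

The minimum achievable peak is 10; 9 < 10, so no feasible schedule stays within the cap.

no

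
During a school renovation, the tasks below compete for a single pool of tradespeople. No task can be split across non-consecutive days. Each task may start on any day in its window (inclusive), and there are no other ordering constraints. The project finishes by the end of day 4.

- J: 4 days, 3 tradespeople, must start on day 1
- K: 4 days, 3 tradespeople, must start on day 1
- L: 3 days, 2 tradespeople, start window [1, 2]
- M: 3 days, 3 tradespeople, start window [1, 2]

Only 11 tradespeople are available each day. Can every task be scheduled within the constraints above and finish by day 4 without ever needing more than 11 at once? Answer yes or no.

yes

Schedule J@1, K@1, L@1, M@1: d1:11  d2:11  d3:11  d4:6 — peak 11 ≤ 11.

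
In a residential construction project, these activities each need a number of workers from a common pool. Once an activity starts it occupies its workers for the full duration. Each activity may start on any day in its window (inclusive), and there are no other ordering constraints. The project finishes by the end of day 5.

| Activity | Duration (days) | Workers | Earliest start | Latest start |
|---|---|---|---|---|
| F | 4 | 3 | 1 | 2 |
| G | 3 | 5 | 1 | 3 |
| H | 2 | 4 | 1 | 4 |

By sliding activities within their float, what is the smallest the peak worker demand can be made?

Early-start (F@1, G@1, H@1) gives peak 12: d1:12  d2:12  d3:8  d4:3  d5:0.
Shift H→4.
Schedule F@1, G@1, H@4: d1:8  d2:8  d3:8  d4:7  d5:4 — peak 8.
No arrangement of the 24 feasible schedules does better.

8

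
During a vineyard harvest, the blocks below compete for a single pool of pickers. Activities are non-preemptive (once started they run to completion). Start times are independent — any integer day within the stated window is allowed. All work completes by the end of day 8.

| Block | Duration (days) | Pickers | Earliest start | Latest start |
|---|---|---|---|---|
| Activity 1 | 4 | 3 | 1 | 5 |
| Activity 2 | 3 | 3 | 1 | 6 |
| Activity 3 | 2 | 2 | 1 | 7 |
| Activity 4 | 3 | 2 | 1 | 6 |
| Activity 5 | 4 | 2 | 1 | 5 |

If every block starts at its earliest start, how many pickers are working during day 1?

12

At early start, day 1 has: Activity 1, Activity 2, Activity 3, Activity 4, Activity 5.
Demand: 3 + 3 + 2 + 2 + 2 = 12.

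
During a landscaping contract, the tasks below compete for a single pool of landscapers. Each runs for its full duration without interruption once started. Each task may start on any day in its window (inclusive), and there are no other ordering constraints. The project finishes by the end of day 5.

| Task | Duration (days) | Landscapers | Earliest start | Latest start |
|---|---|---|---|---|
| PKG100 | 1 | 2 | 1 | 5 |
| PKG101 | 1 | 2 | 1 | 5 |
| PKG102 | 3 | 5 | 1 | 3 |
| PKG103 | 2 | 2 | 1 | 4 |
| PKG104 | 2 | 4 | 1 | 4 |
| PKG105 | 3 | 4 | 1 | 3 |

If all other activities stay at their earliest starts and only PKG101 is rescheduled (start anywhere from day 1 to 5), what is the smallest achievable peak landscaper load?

17

PKG101@1: d1:19  d2:15  d3:9  d4:0  d5:0 → peak 19
PKG101@2: d1:17  d2:17  d3:9  d4:0  d5:0 → peak 17
PKG101@3: d1:17  d2:15  d3:11  d4:0  d5:0 → peak 17
PKG101@4: d1:17  d2:15  d3:9  d4:2  d5:0 → peak 17
PKG101@5: d1:17  d2:15  d3:9  d4:0  d5:2 → peak 17
Best is PKG101@2, peak 17.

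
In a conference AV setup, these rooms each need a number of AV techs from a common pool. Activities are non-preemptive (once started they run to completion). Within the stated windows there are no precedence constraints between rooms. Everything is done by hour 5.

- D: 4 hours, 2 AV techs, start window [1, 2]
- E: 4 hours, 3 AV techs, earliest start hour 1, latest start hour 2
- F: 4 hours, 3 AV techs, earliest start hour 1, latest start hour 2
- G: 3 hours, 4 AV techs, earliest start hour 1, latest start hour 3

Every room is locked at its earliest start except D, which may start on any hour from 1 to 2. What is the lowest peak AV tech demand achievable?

D@1: h1:12  h2:12  h3:12  h4:8  h5:0 → peak 12
D@2: h1:10  h2:12  h3:12  h4:8  h5:2 → peak 12
Best is D@1, peak 12.

12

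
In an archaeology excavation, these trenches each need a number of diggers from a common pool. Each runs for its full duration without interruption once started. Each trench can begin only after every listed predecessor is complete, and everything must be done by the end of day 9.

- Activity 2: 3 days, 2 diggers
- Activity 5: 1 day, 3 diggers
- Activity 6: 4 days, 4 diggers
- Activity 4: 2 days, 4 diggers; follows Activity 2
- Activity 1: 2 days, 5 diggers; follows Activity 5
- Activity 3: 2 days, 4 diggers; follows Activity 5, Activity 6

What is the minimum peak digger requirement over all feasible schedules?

8

Early-start (Activity 2@1, Activity 5@1, Activity 6@1, Activity 4@4, Activity 1@2, Activity 3@5) gives peak 11: d1:9  d2:11  d3:11  d4:8  d5:8  d6:4  d7:0  d8:0  d9:0.
Shift Activity 6→2, Activity 1→6, Activity 3→8.
Schedule Activity 2@1, Activity 5@1, Activity 6@2, Activity 4@4, Activity 1@6, Activity 3@8: d1:5  d2:6  d3:6  d4:8  d5:8  d6:5  d7:5  d8:4  d9:4 — peak 8.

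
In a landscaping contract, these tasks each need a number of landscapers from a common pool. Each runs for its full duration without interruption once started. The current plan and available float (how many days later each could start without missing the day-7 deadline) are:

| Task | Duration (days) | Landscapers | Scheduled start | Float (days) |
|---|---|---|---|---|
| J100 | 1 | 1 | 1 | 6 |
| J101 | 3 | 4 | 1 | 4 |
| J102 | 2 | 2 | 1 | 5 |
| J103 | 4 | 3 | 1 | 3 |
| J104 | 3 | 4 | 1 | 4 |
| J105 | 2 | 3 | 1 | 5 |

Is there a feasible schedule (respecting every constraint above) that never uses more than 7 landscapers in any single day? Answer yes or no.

yes

Schedule J100@1, J101@1, J102@1, J103@4, J104@5, J105@3: d1:7  d2:6  d3:7  d4:6  d5:7  d6:7  d7:7 — peak 7 ≤ 7.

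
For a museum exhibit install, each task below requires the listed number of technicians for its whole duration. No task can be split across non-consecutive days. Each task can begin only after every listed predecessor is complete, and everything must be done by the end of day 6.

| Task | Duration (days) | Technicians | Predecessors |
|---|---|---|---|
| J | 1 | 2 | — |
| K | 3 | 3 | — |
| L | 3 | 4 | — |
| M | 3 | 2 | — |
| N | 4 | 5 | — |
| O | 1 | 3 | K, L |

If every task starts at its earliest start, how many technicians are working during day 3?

At early start, day 3 has: K, L, M, N.
Demand: 3 + 4 + 2 + 5 = 14.

14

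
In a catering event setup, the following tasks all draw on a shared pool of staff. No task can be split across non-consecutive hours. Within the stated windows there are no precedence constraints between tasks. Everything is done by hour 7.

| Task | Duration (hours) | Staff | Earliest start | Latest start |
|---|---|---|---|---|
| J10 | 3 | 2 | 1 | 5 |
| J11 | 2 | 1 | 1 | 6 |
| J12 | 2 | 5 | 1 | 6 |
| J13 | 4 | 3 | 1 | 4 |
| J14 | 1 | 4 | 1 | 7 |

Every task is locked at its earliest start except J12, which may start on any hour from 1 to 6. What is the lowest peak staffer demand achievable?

J12@1: h1:15  h2:11  h3:5  h4:3  h5:0  h6:0  h7:0 → peak 15
J12@2: h1:10  h2:11  h3:10  h4:3  h5:0  h6:0  h7:0 → peak 11
J12@3: h1:10  h2:6  h3:10  h4:8  h5:0  h6:0  h7:0 → peak 10
J12@4: h1:10  h2:6  h3:5  h4:8  h5:5  h6:0  h7:0 → peak 10
J12@5: h1:10  h2:6  h3:5  h4:3  h5:5  h6:5  h7:0 → peak 10
J12@6: h1:10  h2:6  h3:5  h4:3  h5:0  h6:5  h7:5 → peak 10
Best is J12@3, peak 10.

10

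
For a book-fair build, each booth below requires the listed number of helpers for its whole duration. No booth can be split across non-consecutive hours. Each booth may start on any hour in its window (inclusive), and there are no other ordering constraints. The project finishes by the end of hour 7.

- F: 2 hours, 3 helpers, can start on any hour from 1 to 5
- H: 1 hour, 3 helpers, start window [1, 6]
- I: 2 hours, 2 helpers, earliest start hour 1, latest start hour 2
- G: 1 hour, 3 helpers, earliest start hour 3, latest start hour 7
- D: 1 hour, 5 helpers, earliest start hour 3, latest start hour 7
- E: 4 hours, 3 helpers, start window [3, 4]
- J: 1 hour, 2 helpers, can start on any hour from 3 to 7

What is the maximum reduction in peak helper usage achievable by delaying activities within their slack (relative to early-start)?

Early-start peak: h1:8  h2:5  h3:13  h4:3  h5:3  h6:3  h7:0 ⇒ 13.
Leveled (F@1, H@1, I@2, G@4, D@7, E@3, J@5): h1:6  h2:5  h3:5  h4:6  h5:5  h6:3  h7:5 ⇒ 6.
Reduction 13 − 6 = 7.

7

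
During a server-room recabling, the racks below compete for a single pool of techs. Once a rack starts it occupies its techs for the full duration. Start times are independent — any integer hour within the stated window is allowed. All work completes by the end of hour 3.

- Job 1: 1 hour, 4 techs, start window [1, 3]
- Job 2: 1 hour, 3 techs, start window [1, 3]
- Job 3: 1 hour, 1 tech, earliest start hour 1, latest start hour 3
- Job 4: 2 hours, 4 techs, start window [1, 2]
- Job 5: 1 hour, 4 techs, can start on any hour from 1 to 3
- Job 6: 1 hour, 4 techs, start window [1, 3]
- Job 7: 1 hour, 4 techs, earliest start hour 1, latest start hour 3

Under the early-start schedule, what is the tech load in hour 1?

At early start, hour 1 has: Job 1, Job 2, Job 3, Job 4, Job 5, Job 6, Job 7.
Demand: 4 + 3 + 1 + 4 + 4 + 4 + 4 = 24.

24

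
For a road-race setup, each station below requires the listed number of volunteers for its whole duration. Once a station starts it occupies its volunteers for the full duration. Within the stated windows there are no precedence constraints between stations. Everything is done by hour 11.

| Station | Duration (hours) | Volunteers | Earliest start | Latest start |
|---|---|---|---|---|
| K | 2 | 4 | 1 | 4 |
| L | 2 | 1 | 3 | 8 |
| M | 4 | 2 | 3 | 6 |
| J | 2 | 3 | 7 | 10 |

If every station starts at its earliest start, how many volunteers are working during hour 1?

4

At early start, hour 1 has: K.
Demand: 4 = 4.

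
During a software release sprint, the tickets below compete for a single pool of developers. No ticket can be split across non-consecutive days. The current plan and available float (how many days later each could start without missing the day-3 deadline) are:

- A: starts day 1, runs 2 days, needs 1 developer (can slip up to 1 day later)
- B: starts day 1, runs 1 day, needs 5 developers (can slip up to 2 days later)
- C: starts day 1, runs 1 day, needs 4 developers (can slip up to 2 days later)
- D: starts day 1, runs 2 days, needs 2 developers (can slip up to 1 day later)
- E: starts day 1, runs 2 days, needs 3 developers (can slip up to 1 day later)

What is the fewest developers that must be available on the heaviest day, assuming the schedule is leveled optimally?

Early-start (A@1, B@1, C@1, D@1, E@1) gives peak 15: d1:15  d2:6  d3:0.
Shift C→3, E→2.
Schedule A@1, B@1, C@3, D@1, E@2: d1:8  d2:6  d3:7 — peak 8.

8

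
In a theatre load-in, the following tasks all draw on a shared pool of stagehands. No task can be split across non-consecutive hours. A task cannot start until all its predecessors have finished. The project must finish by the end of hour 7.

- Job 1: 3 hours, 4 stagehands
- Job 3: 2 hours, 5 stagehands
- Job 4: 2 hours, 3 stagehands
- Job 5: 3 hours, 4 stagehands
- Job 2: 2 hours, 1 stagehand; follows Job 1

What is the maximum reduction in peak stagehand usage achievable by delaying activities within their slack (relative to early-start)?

8

Early-start peak: h1:16  h2:16  h3:8  h4:1  h5:1  h6:0  h7:0 ⇒ 16.
Leveled (Job 1@1, Job 3@4, Job 4@4, Job 5@1, Job 2@6): h1:8  h2:8  h3:8  h4:8  h5:8  h6:1  h7:1 ⇒ 8.
Reduction 16 − 8 = 8.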